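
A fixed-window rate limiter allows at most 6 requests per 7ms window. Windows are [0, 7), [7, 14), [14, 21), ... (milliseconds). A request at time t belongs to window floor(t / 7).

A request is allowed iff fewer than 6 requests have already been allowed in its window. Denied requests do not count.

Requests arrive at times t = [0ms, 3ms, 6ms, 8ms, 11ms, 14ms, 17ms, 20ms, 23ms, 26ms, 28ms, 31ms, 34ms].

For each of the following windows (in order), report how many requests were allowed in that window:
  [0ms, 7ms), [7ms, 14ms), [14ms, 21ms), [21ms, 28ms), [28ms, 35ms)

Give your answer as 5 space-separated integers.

Processing requests:
  req#1 t=0ms (window 0): ALLOW
  req#2 t=3ms (window 0): ALLOW
  req#3 t=6ms (window 0): ALLOW
  req#4 t=8ms (window 1): ALLOW
  req#5 t=11ms (window 1): ALLOW
  req#6 t=14ms (window 2): ALLOW
  req#7 t=17ms (window 2): ALLOW
  req#8 t=20ms (window 2): ALLOW
  req#9 t=23ms (window 3): ALLOW
  req#10 t=26ms (window 3): ALLOW
  req#11 t=28ms (window 4): ALLOW
  req#12 t=31ms (window 4): ALLOW
  req#13 t=34ms (window 4): ALLOW

Allowed counts by window: 3 2 3 2 3

Answer: 3 2 3 2 3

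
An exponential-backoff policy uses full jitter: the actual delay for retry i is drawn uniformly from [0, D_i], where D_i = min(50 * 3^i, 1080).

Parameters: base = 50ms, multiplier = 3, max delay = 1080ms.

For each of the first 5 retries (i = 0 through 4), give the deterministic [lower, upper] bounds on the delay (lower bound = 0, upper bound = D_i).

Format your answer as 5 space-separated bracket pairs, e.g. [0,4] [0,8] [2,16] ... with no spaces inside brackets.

Answer: [0,50] [0,150] [0,450] [0,1080] [0,1080]

Derivation:
Computing bounds per retry:
  i=0: D_i=min(50*3^0,1080)=50, bounds=[0,50]
  i=1: D_i=min(50*3^1,1080)=150, bounds=[0,150]
  i=2: D_i=min(50*3^2,1080)=450, bounds=[0,450]
  i=3: D_i=min(50*3^3,1080)=1080, bounds=[0,1080]
  i=4: D_i=min(50*3^4,1080)=1080, bounds=[0,1080]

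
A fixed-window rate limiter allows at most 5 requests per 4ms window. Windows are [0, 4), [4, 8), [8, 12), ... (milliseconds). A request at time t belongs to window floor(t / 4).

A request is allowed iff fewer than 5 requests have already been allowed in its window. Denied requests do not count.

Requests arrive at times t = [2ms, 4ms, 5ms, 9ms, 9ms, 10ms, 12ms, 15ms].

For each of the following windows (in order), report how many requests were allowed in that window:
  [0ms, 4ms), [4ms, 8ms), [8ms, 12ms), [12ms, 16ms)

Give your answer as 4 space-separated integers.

Processing requests:
  req#1 t=2ms (window 0): ALLOW
  req#2 t=4ms (window 1): ALLOW
  req#3 t=5ms (window 1): ALLOW
  req#4 t=9ms (window 2): ALLOW
  req#5 t=9ms (window 2): ALLOW
  req#6 t=10ms (window 2): ALLOW
  req#7 t=12ms (window 3): ALLOW
  req#8 t=15ms (window 3): ALLOW

Allowed counts by window: 1 2 3 2

Answer: 1 2 3 2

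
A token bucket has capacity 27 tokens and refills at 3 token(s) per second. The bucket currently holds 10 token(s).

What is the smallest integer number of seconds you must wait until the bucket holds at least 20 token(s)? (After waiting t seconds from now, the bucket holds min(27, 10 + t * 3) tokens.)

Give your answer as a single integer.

Answer: 4

Derivation:
Need 10 + t * 3 >= 20, so t >= 10/3.
Smallest integer t = ceil(10/3) = 4.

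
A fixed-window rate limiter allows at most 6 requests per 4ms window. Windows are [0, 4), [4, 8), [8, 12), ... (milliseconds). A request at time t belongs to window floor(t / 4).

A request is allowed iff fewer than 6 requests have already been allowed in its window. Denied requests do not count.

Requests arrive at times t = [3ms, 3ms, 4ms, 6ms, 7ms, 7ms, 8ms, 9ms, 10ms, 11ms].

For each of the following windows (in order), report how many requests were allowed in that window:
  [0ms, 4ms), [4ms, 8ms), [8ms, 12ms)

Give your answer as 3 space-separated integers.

Answer: 2 4 4

Derivation:
Processing requests:
  req#1 t=3ms (window 0): ALLOW
  req#2 t=3ms (window 0): ALLOW
  req#3 t=4ms (window 1): ALLOW
  req#4 t=6ms (window 1): ALLOW
  req#5 t=7ms (window 1): ALLOW
  req#6 t=7ms (window 1): ALLOW
  req#7 t=8ms (window 2): ALLOW
  req#8 t=9ms (window 2): ALLOW
  req#9 t=10ms (window 2): ALLOW
  req#10 t=11ms (window 2): ALLOW

Allowed counts by window: 2 4 4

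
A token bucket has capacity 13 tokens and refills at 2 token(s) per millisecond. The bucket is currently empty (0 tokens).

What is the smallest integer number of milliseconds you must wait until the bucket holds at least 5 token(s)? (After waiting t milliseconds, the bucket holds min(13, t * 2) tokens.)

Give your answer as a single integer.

Answer: 3

Derivation:
Need t * 2 >= 5, so t >= 5/2.
Smallest integer t = ceil(5/2) = 3.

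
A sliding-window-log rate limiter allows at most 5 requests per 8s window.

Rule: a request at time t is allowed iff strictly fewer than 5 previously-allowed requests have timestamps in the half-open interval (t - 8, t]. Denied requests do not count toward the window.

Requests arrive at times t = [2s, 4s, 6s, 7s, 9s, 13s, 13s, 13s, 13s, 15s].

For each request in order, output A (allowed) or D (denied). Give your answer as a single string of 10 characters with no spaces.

Tracking allowed requests in the window:
  req#1 t=2s: ALLOW
  req#2 t=4s: ALLOW
  req#3 t=6s: ALLOW
  req#4 t=7s: ALLOW
  req#5 t=9s: ALLOW
  req#6 t=13s: ALLOW
  req#7 t=13s: ALLOW
  req#8 t=13s: DENY
  req#9 t=13s: DENY
  req#10 t=15s: ALLOW

Answer: AAAAAAADDA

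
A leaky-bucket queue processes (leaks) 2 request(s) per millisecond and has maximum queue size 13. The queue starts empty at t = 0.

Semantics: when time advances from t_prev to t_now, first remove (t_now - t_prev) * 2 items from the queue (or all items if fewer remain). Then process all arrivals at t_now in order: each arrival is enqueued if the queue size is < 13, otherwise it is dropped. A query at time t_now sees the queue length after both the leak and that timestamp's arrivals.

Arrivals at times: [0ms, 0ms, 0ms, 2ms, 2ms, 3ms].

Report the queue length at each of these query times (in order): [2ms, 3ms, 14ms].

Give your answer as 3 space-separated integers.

Answer: 2 1 0

Derivation:
Queue lengths at query times:
  query t=2ms: backlog = 2
  query t=3ms: backlog = 1
  query t=14ms: backlog = 0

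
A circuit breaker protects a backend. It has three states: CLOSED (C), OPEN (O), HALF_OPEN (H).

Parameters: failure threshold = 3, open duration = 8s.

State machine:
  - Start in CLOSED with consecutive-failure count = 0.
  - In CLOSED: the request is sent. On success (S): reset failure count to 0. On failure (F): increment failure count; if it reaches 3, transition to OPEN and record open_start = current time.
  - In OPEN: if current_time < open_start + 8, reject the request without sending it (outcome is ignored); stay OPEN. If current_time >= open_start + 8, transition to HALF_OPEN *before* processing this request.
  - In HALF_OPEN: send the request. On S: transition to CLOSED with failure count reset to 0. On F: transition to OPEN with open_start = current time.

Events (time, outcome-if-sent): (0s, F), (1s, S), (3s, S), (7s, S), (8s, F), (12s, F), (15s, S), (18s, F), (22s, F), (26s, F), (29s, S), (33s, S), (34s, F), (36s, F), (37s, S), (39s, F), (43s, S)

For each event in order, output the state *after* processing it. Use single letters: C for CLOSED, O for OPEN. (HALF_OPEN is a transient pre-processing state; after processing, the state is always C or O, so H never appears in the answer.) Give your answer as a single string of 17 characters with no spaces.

State after each event:
  event#1 t=0s outcome=F: state=CLOSED
  event#2 t=1s outcome=S: state=CLOSED
  event#3 t=3s outcome=S: state=CLOSED
  event#4 t=7s outcome=S: state=CLOSED
  event#5 t=8s outcome=F: state=CLOSED
  event#6 t=12s outcome=F: state=CLOSED
  event#7 t=15s outcome=S: state=CLOSED
  event#8 t=18s outcome=F: state=CLOSED
  event#9 t=22s outcome=F: state=CLOSED
  event#10 t=26s outcome=F: state=OPEN
  event#11 t=29s outcome=S: state=OPEN
  event#12 t=33s outcome=S: state=OPEN
  event#13 t=34s outcome=F: state=OPEN
  event#14 t=36s outcome=F: state=OPEN
  event#15 t=37s outcome=S: state=OPEN
  event#16 t=39s outcome=F: state=OPEN
  event#17 t=43s outcome=S: state=CLOSED

Answer: CCCCCCCCCOOOOOOOC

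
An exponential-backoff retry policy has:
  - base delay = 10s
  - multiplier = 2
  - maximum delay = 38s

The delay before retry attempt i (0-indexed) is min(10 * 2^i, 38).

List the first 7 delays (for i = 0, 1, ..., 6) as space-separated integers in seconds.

Computing each delay:
  i=0: min(10*2^0, 38) = 10
  i=1: min(10*2^1, 38) = 20
  i=2: min(10*2^2, 38) = 38
  i=3: min(10*2^3, 38) = 38
  i=4: min(10*2^4, 38) = 38
  i=5: min(10*2^5, 38) = 38
  i=6: min(10*2^6, 38) = 38

Answer: 10 20 38 38 38 38 38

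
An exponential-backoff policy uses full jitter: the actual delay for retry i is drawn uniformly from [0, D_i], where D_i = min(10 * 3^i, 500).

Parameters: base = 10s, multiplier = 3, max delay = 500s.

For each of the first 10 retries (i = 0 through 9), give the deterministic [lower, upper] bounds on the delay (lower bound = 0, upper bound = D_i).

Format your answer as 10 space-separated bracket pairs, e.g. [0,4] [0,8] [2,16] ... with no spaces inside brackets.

Answer: [0,10] [0,30] [0,90] [0,270] [0,500] [0,500] [0,500] [0,500] [0,500] [0,500]

Derivation:
Computing bounds per retry:
  i=0: D_i=min(10*3^0,500)=10, bounds=[0,10]
  i=1: D_i=min(10*3^1,500)=30, bounds=[0,30]
  i=2: D_i=min(10*3^2,500)=90, bounds=[0,90]
  i=3: D_i=min(10*3^3,500)=270, bounds=[0,270]
  i=4: D_i=min(10*3^4,500)=500, bounds=[0,500]
  i=5: D_i=min(10*3^5,500)=500, bounds=[0,500]
  i=6: D_i=min(10*3^6,500)=500, bounds=[0,500]
  i=7: D_i=min(10*3^7,500)=500, bounds=[0,500]
  i=8: D_i=min(10*3^8,500)=500, bounds=[0,500]
  i=9: D_i=min(10*3^9,500)=500, bounds=[0,500]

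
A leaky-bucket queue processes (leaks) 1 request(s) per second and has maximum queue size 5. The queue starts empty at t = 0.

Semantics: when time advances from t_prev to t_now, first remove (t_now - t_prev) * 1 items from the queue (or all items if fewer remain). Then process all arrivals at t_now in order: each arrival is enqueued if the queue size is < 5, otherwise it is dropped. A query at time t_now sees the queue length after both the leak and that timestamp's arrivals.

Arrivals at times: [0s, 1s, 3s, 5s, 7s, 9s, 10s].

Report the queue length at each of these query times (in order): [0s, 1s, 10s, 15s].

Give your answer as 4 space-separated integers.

Answer: 1 1 1 0

Derivation:
Queue lengths at query times:
  query t=0s: backlog = 1
  query t=1s: backlog = 1
  query t=10s: backlog = 1
  query t=15s: backlog = 0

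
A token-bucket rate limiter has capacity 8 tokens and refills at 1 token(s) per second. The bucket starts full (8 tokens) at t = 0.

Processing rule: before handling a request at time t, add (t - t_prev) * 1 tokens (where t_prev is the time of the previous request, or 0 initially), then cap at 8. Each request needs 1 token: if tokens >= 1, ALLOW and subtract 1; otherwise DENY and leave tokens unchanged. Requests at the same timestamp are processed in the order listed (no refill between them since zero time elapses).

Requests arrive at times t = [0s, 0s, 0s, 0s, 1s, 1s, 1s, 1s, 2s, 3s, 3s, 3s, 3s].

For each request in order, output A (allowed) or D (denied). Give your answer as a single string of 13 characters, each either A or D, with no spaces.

Answer: AAAAAAAAAAADD

Derivation:
Simulating step by step:
  req#1 t=0s: ALLOW
  req#2 t=0s: ALLOW
  req#3 t=0s: ALLOW
  req#4 t=0s: ALLOW
  req#5 t=1s: ALLOW
  req#6 t=1s: ALLOW
  req#7 t=1s: ALLOW
  req#8 t=1s: ALLOW
  req#9 t=2s: ALLOW
  req#10 t=3s: ALLOW
  req#11 t=3s: ALLOW
  req#12 t=3s: DENY
  req#13 t=3s: DENY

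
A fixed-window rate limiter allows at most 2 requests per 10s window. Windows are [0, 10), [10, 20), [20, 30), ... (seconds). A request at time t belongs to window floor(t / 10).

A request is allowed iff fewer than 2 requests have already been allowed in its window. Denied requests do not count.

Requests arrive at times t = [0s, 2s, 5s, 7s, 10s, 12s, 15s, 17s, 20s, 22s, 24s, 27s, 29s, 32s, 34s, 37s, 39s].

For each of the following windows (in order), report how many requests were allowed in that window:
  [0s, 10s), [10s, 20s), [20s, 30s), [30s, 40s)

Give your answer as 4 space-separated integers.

Processing requests:
  req#1 t=0s (window 0): ALLOW
  req#2 t=2s (window 0): ALLOW
  req#3 t=5s (window 0): DENY
  req#4 t=7s (window 0): DENY
  req#5 t=10s (window 1): ALLOW
  req#6 t=12s (window 1): ALLOW
  req#7 t=15s (window 1): DENY
  req#8 t=17s (window 1): DENY
  req#9 t=20s (window 2): ALLOW
  req#10 t=22s (window 2): ALLOW
  req#11 t=24s (window 2): DENY
  req#12 t=27s (window 2): DENY
  req#13 t=29s (window 2): DENY
  req#14 t=32s (window 3): ALLOW
  req#15 t=34s (window 3): ALLOW
  req#16 t=37s (window 3): DENY
  req#17 t=39s (window 3): DENY

Allowed counts by window: 2 2 2 2

Answer: 2 2 2 2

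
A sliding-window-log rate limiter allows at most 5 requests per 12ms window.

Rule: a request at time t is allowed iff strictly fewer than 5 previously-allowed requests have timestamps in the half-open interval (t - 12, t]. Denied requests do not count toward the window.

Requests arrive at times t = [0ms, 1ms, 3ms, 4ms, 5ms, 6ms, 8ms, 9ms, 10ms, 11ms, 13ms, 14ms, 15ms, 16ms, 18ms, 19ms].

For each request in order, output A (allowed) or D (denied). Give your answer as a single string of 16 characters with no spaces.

Tracking allowed requests in the window:
  req#1 t=0ms: ALLOW
  req#2 t=1ms: ALLOW
  req#3 t=3ms: ALLOW
  req#4 t=4ms: ALLOW
  req#5 t=5ms: ALLOW
  req#6 t=6ms: DENY
  req#7 t=8ms: DENY
  req#8 t=9ms: DENY
  req#9 t=10ms: DENY
  req#10 t=11ms: DENY
  req#11 t=13ms: ALLOW
  req#12 t=14ms: ALLOW
  req#13 t=15ms: ALLOW
  req#14 t=16ms: ALLOW
  req#15 t=18ms: ALLOW
  req#16 t=19ms: DENY

Answer: AAAAADDDDDAAAAAD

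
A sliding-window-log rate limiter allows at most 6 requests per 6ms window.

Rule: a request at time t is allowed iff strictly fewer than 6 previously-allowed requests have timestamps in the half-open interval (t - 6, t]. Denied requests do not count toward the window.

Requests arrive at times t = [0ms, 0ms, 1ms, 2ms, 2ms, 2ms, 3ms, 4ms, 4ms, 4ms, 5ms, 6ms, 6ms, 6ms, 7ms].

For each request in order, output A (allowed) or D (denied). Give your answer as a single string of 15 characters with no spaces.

Answer: AAAAAADDDDDAADA

Derivation:
Tracking allowed requests in the window:
  req#1 t=0ms: ALLOW
  req#2 t=0ms: ALLOW
  req#3 t=1ms: ALLOW
  req#4 t=2ms: ALLOW
  req#5 t=2ms: ALLOW
  req#6 t=2ms: ALLOW
  req#7 t=3ms: DENY
  req#8 t=4ms: DENY
  req#9 t=4ms: DENY
  req#10 t=4ms: DENY
  req#11 t=5ms: DENY
  req#12 t=6ms: ALLOW
  req#13 t=6ms: ALLOW
  req#14 t=6ms: DENY
  req#15 t=7ms: ALLOW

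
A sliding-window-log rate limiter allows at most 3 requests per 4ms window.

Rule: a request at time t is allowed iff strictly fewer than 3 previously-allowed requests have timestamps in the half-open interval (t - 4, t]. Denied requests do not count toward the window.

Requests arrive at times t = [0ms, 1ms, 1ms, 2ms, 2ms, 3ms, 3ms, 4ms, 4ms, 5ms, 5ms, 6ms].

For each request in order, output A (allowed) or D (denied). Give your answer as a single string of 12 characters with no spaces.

Answer: AAADDDDADAAD

Derivation:
Tracking allowed requests in the window:
  req#1 t=0ms: ALLOW
  req#2 t=1ms: ALLOW
  req#3 t=1ms: ALLOW
  req#4 t=2ms: DENY
  req#5 t=2ms: DENY
  req#6 t=3ms: DENY
  req#7 t=3ms: DENY
  req#8 t=4ms: ALLOW
  req#9 t=4ms: DENY
  req#10 t=5ms: ALLOW
  req#11 t=5ms: ALLOW
  req#12 t=6ms: DENY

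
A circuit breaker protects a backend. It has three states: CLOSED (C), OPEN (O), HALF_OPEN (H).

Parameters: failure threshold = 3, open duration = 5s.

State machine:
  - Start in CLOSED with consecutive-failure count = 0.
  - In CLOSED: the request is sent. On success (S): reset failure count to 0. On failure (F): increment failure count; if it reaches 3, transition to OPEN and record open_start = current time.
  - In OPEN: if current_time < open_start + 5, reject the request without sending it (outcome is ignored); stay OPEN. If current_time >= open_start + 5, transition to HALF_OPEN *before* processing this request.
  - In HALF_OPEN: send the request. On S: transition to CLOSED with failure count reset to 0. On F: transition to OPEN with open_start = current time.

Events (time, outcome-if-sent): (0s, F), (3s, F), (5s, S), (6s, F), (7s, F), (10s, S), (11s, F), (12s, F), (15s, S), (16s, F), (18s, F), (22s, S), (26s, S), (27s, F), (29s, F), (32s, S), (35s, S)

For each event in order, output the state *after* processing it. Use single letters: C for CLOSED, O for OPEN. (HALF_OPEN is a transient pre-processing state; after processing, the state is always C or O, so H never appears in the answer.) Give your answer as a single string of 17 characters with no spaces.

Answer: CCCCCCCCCCCCCCCCC

Derivation:
State after each event:
  event#1 t=0s outcome=F: state=CLOSED
  event#2 t=3s outcome=F: state=CLOSED
  event#3 t=5s outcome=S: state=CLOSED
  event#4 t=6s outcome=F: state=CLOSED
  event#5 t=7s outcome=F: state=CLOSED
  event#6 t=10s outcome=S: state=CLOSED
  event#7 t=11s outcome=F: state=CLOSED
  event#8 t=12s outcome=F: state=CLOSED
  event#9 t=15s outcome=S: state=CLOSED
  event#10 t=16s outcome=F: state=CLOSED
  event#11 t=18s outcome=F: state=CLOSED
  event#12 t=22s outcome=S: state=CLOSED
  event#13 t=26s outcome=S: state=CLOSED
  event#14 t=27s outcome=F: state=CLOSED
  event#15 t=29s outcome=F: state=CLOSED
  event#16 t=32s outcome=S: state=CLOSED
  event#17 t=35s outcome=S: state=CLOSED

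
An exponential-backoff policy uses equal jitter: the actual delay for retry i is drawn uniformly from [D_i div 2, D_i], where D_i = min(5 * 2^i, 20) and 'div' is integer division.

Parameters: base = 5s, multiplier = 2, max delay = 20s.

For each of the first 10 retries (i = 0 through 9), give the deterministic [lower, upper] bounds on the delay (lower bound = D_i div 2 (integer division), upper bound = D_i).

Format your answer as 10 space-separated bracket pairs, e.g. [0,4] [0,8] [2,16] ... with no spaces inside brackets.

Answer: [2,5] [5,10] [10,20] [10,20] [10,20] [10,20] [10,20] [10,20] [10,20] [10,20]

Derivation:
Computing bounds per retry:
  i=0: D_i=min(5*2^0,20)=5, bounds=[2,5]
  i=1: D_i=min(5*2^1,20)=10, bounds=[5,10]
  i=2: D_i=min(5*2^2,20)=20, bounds=[10,20]
  i=3: D_i=min(5*2^3,20)=20, bounds=[10,20]
  i=4: D_i=min(5*2^4,20)=20, bounds=[10,20]
  i=5: D_i=min(5*2^5,20)=20, bounds=[10,20]
  i=6: D_i=min(5*2^6,20)=20, bounds=[10,20]
  i=7: D_i=min(5*2^7,20)=20, bounds=[10,20]
  i=8: D_i=min(5*2^8,20)=20, bounds=[10,20]
  i=9: D_i=min(5*2^9,20)=20, bounds=[10,20]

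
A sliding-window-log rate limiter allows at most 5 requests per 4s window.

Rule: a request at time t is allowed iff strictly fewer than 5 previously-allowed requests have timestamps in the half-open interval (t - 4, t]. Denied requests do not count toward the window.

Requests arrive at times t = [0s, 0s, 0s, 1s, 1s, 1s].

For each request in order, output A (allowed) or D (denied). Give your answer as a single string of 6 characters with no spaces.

Answer: AAAAAD

Derivation:
Tracking allowed requests in the window:
  req#1 t=0s: ALLOW
  req#2 t=0s: ALLOW
  req#3 t=0s: ALLOW
  req#4 t=1s: ALLOW
  req#5 t=1s: ALLOW
  req#6 t=1s: DENY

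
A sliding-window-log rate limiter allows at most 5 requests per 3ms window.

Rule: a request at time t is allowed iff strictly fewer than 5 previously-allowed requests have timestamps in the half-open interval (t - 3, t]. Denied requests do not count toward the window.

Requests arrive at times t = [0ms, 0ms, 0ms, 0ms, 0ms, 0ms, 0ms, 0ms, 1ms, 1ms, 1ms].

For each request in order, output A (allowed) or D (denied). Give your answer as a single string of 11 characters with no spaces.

Answer: AAAAADDDDDD

Derivation:
Tracking allowed requests in the window:
  req#1 t=0ms: ALLOW
  req#2 t=0ms: ALLOW
  req#3 t=0ms: ALLOW
  req#4 t=0ms: ALLOW
  req#5 t=0ms: ALLOW
  req#6 t=0ms: DENY
  req#7 t=0ms: DENY
  req#8 t=0ms: DENY
  req#9 t=1ms: DENY
  req#10 t=1ms: DENY
  req#11 t=1ms: DENY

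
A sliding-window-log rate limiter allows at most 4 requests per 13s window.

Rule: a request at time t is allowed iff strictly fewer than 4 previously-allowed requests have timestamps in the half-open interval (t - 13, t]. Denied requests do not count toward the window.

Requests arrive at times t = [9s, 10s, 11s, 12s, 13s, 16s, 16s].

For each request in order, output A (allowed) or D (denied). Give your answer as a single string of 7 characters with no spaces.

Tracking allowed requests in the window:
  req#1 t=9s: ALLOW
  req#2 t=10s: ALLOW
  req#3 t=11s: ALLOW
  req#4 t=12s: ALLOW
  req#5 t=13s: DENY
  req#6 t=16s: DENY
  req#7 t=16s: DENY

Answer: AAAADDD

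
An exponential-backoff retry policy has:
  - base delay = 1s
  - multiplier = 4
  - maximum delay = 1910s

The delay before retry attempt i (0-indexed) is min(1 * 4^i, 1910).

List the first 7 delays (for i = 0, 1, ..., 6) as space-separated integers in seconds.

Answer: 1 4 16 64 256 1024 1910

Derivation:
Computing each delay:
  i=0: min(1*4^0, 1910) = 1
  i=1: min(1*4^1, 1910) = 4
  i=2: min(1*4^2, 1910) = 16
  i=3: min(1*4^3, 1910) = 64
  i=4: min(1*4^4, 1910) = 256
  i=5: min(1*4^5, 1910) = 1024
  i=6: min(1*4^6, 1910) = 1910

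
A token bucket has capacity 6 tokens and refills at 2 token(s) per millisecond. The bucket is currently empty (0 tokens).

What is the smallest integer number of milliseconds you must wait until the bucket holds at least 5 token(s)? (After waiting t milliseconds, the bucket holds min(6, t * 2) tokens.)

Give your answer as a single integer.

Answer: 3

Derivation:
Need t * 2 >= 5, so t >= 5/2.
Smallest integer t = ceil(5/2) = 3.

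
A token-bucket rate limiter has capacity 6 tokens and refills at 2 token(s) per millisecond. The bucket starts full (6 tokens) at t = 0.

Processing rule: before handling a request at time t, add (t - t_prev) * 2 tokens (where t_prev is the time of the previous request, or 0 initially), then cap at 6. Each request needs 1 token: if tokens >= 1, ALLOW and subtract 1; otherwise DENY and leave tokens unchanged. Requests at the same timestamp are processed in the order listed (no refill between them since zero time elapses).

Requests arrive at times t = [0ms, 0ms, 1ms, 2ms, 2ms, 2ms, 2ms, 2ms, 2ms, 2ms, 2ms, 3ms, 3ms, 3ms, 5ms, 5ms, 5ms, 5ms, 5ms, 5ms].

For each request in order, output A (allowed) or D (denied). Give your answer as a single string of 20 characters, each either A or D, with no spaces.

Answer: AAAAAAAAADDAADAAAADD

Derivation:
Simulating step by step:
  req#1 t=0ms: ALLOW
  req#2 t=0ms: ALLOW
  req#3 t=1ms: ALLOW
  req#4 t=2ms: ALLOW
  req#5 t=2ms: ALLOW
  req#6 t=2ms: ALLOW
  req#7 t=2ms: ALLOW
  req#8 t=2ms: ALLOW
  req#9 t=2ms: ALLOW
  req#10 t=2ms: DENY
  req#11 t=2ms: DENY
  req#12 t=3ms: ALLOW
  req#13 t=3ms: ALLOW
  req#14 t=3ms: DENY
  req#15 t=5ms: ALLOW
  req#16 t=5ms: ALLOW
  req#17 t=5ms: ALLOW
  req#18 t=5ms: ALLOW
  req#19 t=5ms: DENY
  req#20 t=5ms: DENY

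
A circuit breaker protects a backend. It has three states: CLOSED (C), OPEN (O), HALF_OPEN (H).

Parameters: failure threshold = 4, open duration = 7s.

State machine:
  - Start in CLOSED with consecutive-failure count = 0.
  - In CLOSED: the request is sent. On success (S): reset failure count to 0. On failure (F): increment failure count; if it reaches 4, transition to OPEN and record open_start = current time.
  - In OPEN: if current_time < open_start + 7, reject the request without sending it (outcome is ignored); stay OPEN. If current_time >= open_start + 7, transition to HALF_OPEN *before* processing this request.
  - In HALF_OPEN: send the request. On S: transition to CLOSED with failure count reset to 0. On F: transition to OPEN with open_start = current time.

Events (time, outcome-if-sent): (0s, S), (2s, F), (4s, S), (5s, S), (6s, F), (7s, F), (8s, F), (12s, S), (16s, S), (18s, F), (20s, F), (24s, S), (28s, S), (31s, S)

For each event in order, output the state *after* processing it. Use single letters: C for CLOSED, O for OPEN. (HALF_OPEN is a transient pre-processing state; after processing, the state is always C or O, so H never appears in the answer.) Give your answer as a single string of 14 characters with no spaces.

Answer: CCCCCCCCCCCCCC

Derivation:
State after each event:
  event#1 t=0s outcome=S: state=CLOSED
  event#2 t=2s outcome=F: state=CLOSED
  event#3 t=4s outcome=S: state=CLOSED
  event#4 t=5s outcome=S: state=CLOSED
  event#5 t=6s outcome=F: state=CLOSED
  event#6 t=7s outcome=F: state=CLOSED
  event#7 t=8s outcome=F: state=CLOSED
  event#8 t=12s outcome=S: state=CLOSED
  event#9 t=16s outcome=S: state=CLOSED
  event#10 t=18s outcome=F: state=CLOSED
  event#11 t=20s outcome=F: state=CLOSED
  event#12 t=24s outcome=S: state=CLOSED
  event#13 t=28s outcome=S: state=CLOSED
  event#14 t=31s outcome=S: state=CLOSED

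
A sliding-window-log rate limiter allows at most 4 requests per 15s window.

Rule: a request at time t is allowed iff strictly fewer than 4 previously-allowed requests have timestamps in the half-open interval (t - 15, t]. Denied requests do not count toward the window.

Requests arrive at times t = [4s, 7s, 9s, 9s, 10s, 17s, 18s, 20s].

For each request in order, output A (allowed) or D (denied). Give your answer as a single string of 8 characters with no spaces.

Tracking allowed requests in the window:
  req#1 t=4s: ALLOW
  req#2 t=7s: ALLOW
  req#3 t=9s: ALLOW
  req#4 t=9s: ALLOW
  req#5 t=10s: DENY
  req#6 t=17s: DENY
  req#7 t=18s: DENY
  req#8 t=20s: ALLOW

Answer: AAAADDDA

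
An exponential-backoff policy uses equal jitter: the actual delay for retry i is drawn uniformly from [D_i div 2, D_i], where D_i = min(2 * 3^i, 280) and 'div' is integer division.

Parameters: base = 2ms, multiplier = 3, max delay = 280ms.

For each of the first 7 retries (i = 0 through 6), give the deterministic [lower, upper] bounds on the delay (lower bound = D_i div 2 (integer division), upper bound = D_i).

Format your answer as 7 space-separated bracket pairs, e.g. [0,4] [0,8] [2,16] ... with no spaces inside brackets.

Answer: [1,2] [3,6] [9,18] [27,54] [81,162] [140,280] [140,280]

Derivation:
Computing bounds per retry:
  i=0: D_i=min(2*3^0,280)=2, bounds=[1,2]
  i=1: D_i=min(2*3^1,280)=6, bounds=[3,6]
  i=2: D_i=min(2*3^2,280)=18, bounds=[9,18]
  i=3: D_i=min(2*3^3,280)=54, bounds=[27,54]
  i=4: D_i=min(2*3^4,280)=162, bounds=[81,162]
  i=5: D_i=min(2*3^5,280)=280, bounds=[140,280]
  i=6: D_i=min(2*3^6,280)=280, bounds=[140,280]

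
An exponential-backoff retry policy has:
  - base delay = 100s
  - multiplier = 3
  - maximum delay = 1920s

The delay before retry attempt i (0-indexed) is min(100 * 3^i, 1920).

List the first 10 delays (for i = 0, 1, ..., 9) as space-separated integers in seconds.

Answer: 100 300 900 1920 1920 1920 1920 1920 1920 1920

Derivation:
Computing each delay:
  i=0: min(100*3^0, 1920) = 100
  i=1: min(100*3^1, 1920) = 300
  i=2: min(100*3^2, 1920) = 900
  i=3: min(100*3^3, 1920) = 1920
  i=4: min(100*3^4, 1920) = 1920
  i=5: min(100*3^5, 1920) = 1920
  i=6: min(100*3^6, 1920) = 1920
  i=7: min(100*3^7, 1920) = 1920
  i=8: min(100*3^8, 1920) = 1920
  i=9: min(100*3^9, 1920) = 1920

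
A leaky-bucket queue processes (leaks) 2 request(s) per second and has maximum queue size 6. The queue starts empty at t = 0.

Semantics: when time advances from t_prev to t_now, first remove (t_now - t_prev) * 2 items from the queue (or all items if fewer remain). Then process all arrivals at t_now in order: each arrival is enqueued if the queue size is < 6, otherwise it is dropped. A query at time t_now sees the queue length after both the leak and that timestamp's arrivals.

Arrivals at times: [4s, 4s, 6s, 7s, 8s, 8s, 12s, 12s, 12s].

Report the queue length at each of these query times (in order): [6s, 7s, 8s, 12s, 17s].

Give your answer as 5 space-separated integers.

Queue lengths at query times:
  query t=6s: backlog = 1
  query t=7s: backlog = 1
  query t=8s: backlog = 2
  query t=12s: backlog = 3
  query t=17s: backlog = 0

Answer: 1 1 2 3 0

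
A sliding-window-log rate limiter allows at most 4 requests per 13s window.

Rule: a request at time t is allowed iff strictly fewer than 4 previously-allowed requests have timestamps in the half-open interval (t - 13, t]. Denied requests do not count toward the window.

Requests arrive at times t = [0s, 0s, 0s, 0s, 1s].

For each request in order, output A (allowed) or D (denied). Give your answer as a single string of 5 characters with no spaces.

Tracking allowed requests in the window:
  req#1 t=0s: ALLOW
  req#2 t=0s: ALLOW
  req#3 t=0s: ALLOW
  req#4 t=0s: ALLOW
  req#5 t=1s: DENY

Answer: AAAAD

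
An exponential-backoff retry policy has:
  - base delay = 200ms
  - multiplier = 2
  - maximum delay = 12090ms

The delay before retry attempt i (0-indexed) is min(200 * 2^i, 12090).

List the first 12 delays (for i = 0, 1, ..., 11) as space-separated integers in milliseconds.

Computing each delay:
  i=0: min(200*2^0, 12090) = 200
  i=1: min(200*2^1, 12090) = 400
  i=2: min(200*2^2, 12090) = 800
  i=3: min(200*2^3, 12090) = 1600
  i=4: min(200*2^4, 12090) = 3200
  i=5: min(200*2^5, 12090) = 6400
  i=6: min(200*2^6, 12090) = 12090
  i=7: min(200*2^7, 12090) = 12090
  i=8: min(200*2^8, 12090) = 12090
  i=9: min(200*2^9, 12090) = 12090
  i=10: min(200*2^10, 12090) = 12090
  i=11: min(200*2^11, 12090) = 12090

Answer: 200 400 800 1600 3200 6400 12090 12090 12090 12090 12090 12090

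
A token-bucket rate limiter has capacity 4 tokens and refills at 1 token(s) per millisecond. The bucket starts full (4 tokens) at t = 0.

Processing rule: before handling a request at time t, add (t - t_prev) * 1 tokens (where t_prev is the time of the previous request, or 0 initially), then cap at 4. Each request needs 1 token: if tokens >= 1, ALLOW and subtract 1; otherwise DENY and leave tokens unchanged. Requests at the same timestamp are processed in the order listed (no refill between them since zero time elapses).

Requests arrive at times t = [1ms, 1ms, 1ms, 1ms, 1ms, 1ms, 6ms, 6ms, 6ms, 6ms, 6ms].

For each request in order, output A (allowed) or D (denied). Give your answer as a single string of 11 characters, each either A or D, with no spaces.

Simulating step by step:
  req#1 t=1ms: ALLOW
  req#2 t=1ms: ALLOW
  req#3 t=1ms: ALLOW
  req#4 t=1ms: ALLOW
  req#5 t=1ms: DENY
  req#6 t=1ms: DENY
  req#7 t=6ms: ALLOW
  req#8 t=6ms: ALLOW
  req#9 t=6ms: ALLOW
  req#10 t=6ms: ALLOW
  req#11 t=6ms: DENY

Answer: AAAADDAAAAD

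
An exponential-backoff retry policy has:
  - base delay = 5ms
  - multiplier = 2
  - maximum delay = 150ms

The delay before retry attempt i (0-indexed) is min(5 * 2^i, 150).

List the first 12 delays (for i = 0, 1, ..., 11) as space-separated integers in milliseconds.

Computing each delay:
  i=0: min(5*2^0, 150) = 5
  i=1: min(5*2^1, 150) = 10
  i=2: min(5*2^2, 150) = 20
  i=3: min(5*2^3, 150) = 40
  i=4: min(5*2^4, 150) = 80
  i=5: min(5*2^5, 150) = 150
  i=6: min(5*2^6, 150) = 150
  i=7: min(5*2^7, 150) = 150
  i=8: min(5*2^8, 150) = 150
  i=9: min(5*2^9, 150) = 150
  i=10: min(5*2^10, 150) = 150
  i=11: min(5*2^11, 150) = 150

Answer: 5 10 20 40 80 150 150 150 150 150 150 150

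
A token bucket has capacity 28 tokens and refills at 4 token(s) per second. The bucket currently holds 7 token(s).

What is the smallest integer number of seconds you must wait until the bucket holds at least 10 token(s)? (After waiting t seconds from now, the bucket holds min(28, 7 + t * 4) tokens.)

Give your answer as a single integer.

Need 7 + t * 4 >= 10, so t >= 3/4.
Smallest integer t = ceil(3/4) = 1.

Answer: 1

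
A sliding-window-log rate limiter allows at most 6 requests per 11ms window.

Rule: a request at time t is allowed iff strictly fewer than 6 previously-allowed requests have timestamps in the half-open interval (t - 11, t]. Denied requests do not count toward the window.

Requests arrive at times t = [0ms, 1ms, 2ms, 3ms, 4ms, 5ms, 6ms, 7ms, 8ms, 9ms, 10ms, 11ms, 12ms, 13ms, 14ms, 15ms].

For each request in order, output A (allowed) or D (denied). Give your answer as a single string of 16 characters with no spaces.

Tracking allowed requests in the window:
  req#1 t=0ms: ALLOW
  req#2 t=1ms: ALLOW
  req#3 t=2ms: ALLOW
  req#4 t=3ms: ALLOW
  req#5 t=4ms: ALLOW
  req#6 t=5ms: ALLOW
  req#7 t=6ms: DENY
  req#8 t=7ms: DENY
  req#9 t=8ms: DENY
  req#10 t=9ms: DENY
  req#11 t=10ms: DENY
  req#12 t=11ms: ALLOW
  req#13 t=12ms: ALLOW
  req#14 t=13ms: ALLOW
  req#15 t=14ms: ALLOW
  req#16 t=15ms: ALLOW

Answer: AAAAAADDDDDAAAAA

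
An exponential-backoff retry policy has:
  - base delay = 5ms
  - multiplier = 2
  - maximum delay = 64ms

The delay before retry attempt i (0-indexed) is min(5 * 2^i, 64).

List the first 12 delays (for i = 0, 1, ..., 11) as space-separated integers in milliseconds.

Computing each delay:
  i=0: min(5*2^0, 64) = 5
  i=1: min(5*2^1, 64) = 10
  i=2: min(5*2^2, 64) = 20
  i=3: min(5*2^3, 64) = 40
  i=4: min(5*2^4, 64) = 64
  i=5: min(5*2^5, 64) = 64
  i=6: min(5*2^6, 64) = 64
  i=7: min(5*2^7, 64) = 64
  i=8: min(5*2^8, 64) = 64
  i=9: min(5*2^9, 64) = 64
  i=10: min(5*2^10, 64) = 64
  i=11: min(5*2^11, 64) = 64

Answer: 5 10 20 40 64 64 64 64 64 64 64 64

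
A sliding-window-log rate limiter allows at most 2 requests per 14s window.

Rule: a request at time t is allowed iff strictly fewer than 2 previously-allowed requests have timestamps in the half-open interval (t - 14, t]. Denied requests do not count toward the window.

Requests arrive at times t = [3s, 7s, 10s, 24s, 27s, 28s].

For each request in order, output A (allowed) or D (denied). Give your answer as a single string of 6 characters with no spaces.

Answer: AADAAD

Derivation:
Tracking allowed requests in the window:
  req#1 t=3s: ALLOW
  req#2 t=7s: ALLOW
  req#3 t=10s: DENY
  req#4 t=24s: ALLOW
  req#5 t=27s: ALLOW
  req#6 t=28s: DENY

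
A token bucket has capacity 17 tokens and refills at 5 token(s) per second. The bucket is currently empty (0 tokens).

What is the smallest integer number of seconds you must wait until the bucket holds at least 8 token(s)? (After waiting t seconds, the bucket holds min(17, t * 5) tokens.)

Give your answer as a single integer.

Need t * 5 >= 8, so t >= 8/5.
Smallest integer t = ceil(8/5) = 2.

Answer: 2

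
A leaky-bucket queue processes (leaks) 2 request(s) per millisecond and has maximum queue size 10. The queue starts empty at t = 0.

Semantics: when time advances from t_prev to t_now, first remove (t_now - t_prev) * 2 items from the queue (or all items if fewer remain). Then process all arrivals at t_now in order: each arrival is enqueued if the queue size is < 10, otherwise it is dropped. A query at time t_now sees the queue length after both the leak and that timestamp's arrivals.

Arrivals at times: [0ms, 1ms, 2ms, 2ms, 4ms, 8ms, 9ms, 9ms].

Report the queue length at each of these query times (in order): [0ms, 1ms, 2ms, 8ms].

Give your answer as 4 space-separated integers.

Answer: 1 1 2 1

Derivation:
Queue lengths at query times:
  query t=0ms: backlog = 1
  query t=1ms: backlog = 1
  query t=2ms: backlog = 2
  query t=8ms: backlog = 1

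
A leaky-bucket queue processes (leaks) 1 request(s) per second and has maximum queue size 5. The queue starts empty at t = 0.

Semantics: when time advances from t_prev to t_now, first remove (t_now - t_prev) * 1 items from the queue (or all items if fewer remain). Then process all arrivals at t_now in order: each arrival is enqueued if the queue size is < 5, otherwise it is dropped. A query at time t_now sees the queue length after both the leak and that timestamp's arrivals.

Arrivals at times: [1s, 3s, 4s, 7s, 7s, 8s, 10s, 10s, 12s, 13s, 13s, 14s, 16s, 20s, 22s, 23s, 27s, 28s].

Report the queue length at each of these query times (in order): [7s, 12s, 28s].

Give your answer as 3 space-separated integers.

Queue lengths at query times:
  query t=7s: backlog = 2
  query t=12s: backlog = 1
  query t=28s: backlog = 1

Answer: 2 1 1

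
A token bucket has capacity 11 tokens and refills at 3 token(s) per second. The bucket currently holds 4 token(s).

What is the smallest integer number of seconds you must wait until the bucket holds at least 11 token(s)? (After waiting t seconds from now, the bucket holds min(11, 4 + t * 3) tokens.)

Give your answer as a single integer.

Need 4 + t * 3 >= 11, so t >= 7/3.
Smallest integer t = ceil(7/3) = 3.

Answer: 3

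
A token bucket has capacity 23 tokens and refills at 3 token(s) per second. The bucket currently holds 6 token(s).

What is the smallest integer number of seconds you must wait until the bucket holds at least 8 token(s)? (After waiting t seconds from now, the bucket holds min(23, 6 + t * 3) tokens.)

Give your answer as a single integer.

Answer: 1

Derivation:
Need 6 + t * 3 >= 8, so t >= 2/3.
Smallest integer t = ceil(2/3) = 1.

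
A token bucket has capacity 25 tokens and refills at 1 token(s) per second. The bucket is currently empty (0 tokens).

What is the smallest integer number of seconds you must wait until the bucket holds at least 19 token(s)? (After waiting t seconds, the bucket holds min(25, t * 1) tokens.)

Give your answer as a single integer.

Answer: 19

Derivation:
Need t * 1 >= 19, so t >= 19/1.
Smallest integer t = ceil(19/1) = 19.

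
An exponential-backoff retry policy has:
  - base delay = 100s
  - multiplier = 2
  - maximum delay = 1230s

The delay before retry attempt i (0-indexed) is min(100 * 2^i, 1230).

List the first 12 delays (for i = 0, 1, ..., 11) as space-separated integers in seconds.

Computing each delay:
  i=0: min(100*2^0, 1230) = 100
  i=1: min(100*2^1, 1230) = 200
  i=2: min(100*2^2, 1230) = 400
  i=3: min(100*2^3, 1230) = 800
  i=4: min(100*2^4, 1230) = 1230
  i=5: min(100*2^5, 1230) = 1230
  i=6: min(100*2^6, 1230) = 1230
  i=7: min(100*2^7, 1230) = 1230
  i=8: min(100*2^8, 1230) = 1230
  i=9: min(100*2^9, 1230) = 1230
  i=10: min(100*2^10, 1230) = 1230
  i=11: min(100*2^11, 1230) = 1230

Answer: 100 200 400 800 1230 1230 1230 1230 1230 1230 1230 1230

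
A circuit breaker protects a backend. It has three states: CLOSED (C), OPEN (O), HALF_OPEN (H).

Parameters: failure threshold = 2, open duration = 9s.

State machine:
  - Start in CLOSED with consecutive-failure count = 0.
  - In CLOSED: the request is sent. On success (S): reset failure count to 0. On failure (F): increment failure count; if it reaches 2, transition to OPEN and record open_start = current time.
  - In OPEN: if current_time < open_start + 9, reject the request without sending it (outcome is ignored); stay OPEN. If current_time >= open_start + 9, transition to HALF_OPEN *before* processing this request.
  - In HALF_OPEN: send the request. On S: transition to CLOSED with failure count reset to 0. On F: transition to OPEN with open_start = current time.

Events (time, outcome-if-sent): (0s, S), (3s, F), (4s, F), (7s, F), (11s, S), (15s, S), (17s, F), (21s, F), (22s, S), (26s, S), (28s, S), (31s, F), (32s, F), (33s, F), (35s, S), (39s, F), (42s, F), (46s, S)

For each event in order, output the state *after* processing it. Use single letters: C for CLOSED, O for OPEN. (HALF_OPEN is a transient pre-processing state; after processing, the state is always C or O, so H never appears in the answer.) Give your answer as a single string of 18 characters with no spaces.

State after each event:
  event#1 t=0s outcome=S: state=CLOSED
  event#2 t=3s outcome=F: state=CLOSED
  event#3 t=4s outcome=F: state=OPEN
  event#4 t=7s outcome=F: state=OPEN
  event#5 t=11s outcome=S: state=OPEN
  event#6 t=15s outcome=S: state=CLOSED
  event#7 t=17s outcome=F: state=CLOSED
  event#8 t=21s outcome=F: state=OPEN
  event#9 t=22s outcome=S: state=OPEN
  event#10 t=26s outcome=S: state=OPEN
  event#11 t=28s outcome=S: state=OPEN
  event#12 t=31s outcome=F: state=OPEN
  event#13 t=32s outcome=F: state=OPEN
  event#14 t=33s outcome=F: state=OPEN
  event#15 t=35s outcome=S: state=OPEN
  event#16 t=39s outcome=F: state=OPEN
  event#17 t=42s outcome=F: state=OPEN
  event#18 t=46s outcome=S: state=OPEN

Answer: CCOOOCCOOOOOOOOOOO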